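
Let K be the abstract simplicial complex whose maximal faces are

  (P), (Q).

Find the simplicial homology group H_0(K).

H_0 ≅ Z^2.

Fix the vertex order P < Q and write every simplex with vertices in increasing order. Then dim K = 0 and the simplices of K are:

  0-simplices (2): P, Q

Hence C_0 ≅ Z^2.

From H_k ≅ ker(∂_k) / im(∂_{k+1}) we obtain:

  H_0: rank C_0 − rank ∂_1 = 2 − 0 = 2, and there is no ∂_1, so H_0 = Z^2.

(K is a triangulation of a set of 2 points.)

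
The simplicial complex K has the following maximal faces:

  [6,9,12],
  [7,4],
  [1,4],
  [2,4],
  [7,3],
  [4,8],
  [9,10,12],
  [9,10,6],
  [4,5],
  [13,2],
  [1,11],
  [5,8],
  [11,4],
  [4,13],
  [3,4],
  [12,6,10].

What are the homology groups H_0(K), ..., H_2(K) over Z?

H_0 = Z^2,  H_1 = Z^4,  H_2 = Z.

We work with the vertex ordering 1 < 2 < 3 < 4 < 5 < 6 < 7 < 8 < 9 < 10 < 11 < 12 < 13. The simplices of K, each written with vertices in increasing order, are:

  0-simplices (13): [1], [2], [3], [4], [5], [6], [7], [8], [9], [10], [11], [12], [13]
  1-simplices (18): [1,4], [1,11], [2,4], [2,13], [3,4], [3,7], [4,5], [4,7], [4,8], [4,11], [4,13], [5,8], [6,9], [6,10], [6,12], [9,10], [9,12], [10,12]
  2-simplices (4): [6,9,10], [6,9,12], [6,10,12], [9,10,12]

giving chain groups C_0 ≅ Z^13, C_1 ≅ Z^18, C_2 ≅ Z^4.

The boundary map ∂_1: C_1 → C_0 sends each edge [p,q] (with p < q) to q − p. For instance
  ∂[4,13] = [13] − [4].
As a 13×18 matrix over Z this has rank 11, with invariant factors (1,1,1,1,1,1,1,1,1,1,1).

∂_2: C_2 → C_1 sends each 2-simplex [p,q,r] to [q,r] − [p,r] + [p,q]. For instance
  ∂[6,10,12] = [10,12] − [6,12] + [6,10],
  ∂[6,9,10] = [9,10] − [6,10] + [6,9].
As a 18×4 matrix over Z this has rank 3, with invariant factors (1,1,1).

From H_k ≅ ker(∂_k) / im(∂_{k+1}) we obtain:

  H_0: rank C_0 − rank ∂_1 = 13 − 11 = 2, and the invariant factors of ∂_1 are all 1, so H_0 ≅ Z^2.
  H_1: rank ker ∂_1 − rank ∂_2 = (18 − 11) − 3 = 4, and the invariant factors of ∂_2 are all 1, so H_1 ≅ Z^4.
  H_2: rank ker ∂_2 − rank ∂_3 = (4 − 3) − 0 = 1, and there is no ∂_3, so H_2 ≅ Z.

As a check, the Euler characteristic is 13 − 18 + 4 = -1, which agrees with 2 − 4 + 1 = -1.
(K is a triangulation of the disjoint union of a wedge of 4 circles and the 2-sphere S^2.)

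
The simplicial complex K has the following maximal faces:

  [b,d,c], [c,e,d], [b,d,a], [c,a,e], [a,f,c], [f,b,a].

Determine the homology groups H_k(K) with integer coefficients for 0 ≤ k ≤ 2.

H_0 = Z,  H_1 = Z,  H_2 = 0.

We work with the vertex ordering a < b < c < d < e < f. The simplices of K, each written with vertices in increasing order, are:

  0-simplices (6): a, b, c, d, e, f
  1-simplices (12): ab, ac, ad, ae, af, bc, bd, bf, cd, ce, cf, de
  2-simplices (6): abd, abf, ace, acf, bcd, cde

Hence C_0 ≅ Z^6, C_1 ≅ Z^12, C_2 ≅ Z^6.

The boundary map ∂_1: C_1 → C_0 maps an edge to its endpoints' difference, ∂[p,q] = q − p. For instance
  ∂de = e − d.
The 6×12 boundary matrix has rank 5 and Smith normal form diag(1,1,1,1,1).

∂_2: C_2 → C_1 acts by ∂[p,q,r] = [q,r] − [p,r] + [p,q]. For instance
  ∂abd = bd − ad + ab,
  ∂acf = cf − af + ac.
The resulting 12×6 matrix has rank 6, and its Smith normal form has invariant factors (1,1,1,1,1,1).

Reading off H_k = ker ∂_k / im ∂_{k+1}:

  H_0: rank C_0 − rank ∂_1 = 6 − 5 = 1, and the invariant factors of ∂_1 are all 1, so H_0 ≅ Z.
  H_1: rank ker ∂_1 − rank ∂_2 = (12 − 5) − 6 = 1, and the invariant factors of ∂_2 are all 1, so H_1 ≅ Z.
  H_2: rank ker ∂_2 − rank ∂_3 = (6 − 6) − 0 = 0, and there is no ∂_3, so H_2 ≅ 0.

As a check, the Euler characteristic is 6 − 12 + 6 = 0, which agrees with 1 − 1 + 0 = 0.
(K is a triangulation of the cylinder S^1 x I.)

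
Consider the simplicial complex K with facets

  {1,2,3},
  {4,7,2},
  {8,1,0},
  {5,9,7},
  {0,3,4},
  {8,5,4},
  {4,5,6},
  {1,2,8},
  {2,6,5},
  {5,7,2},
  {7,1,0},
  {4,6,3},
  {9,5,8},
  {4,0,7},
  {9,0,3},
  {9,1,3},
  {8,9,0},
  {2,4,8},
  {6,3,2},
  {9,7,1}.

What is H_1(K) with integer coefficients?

H_1 = Z ⊕ Z/2.

We work with the vertex ordering 0 < 1 < 2 < 3 < 4 < 5 < 6 < 7 < 8 < 9. The simplices of K, each written with vertices in increasing order, are:

  0-simplices (10): [0], [1], [2], [3], [4], [5], [6], [7], [8], [9]
  1-simplices (30): (30 of them)
  2-simplices (20): (20 of them)

Hence C_0 ≅ Z^10, C_1 ≅ Z^30, C_2 ≅ Z^20.

∂_1: C_1 → C_0 maps an edge to its endpoints' difference, ∂[p,q] = q − p. For instance
  ∂[4,8] = [8] − [4].
As a 10×30 matrix over Z this has rank 9, with invariant factors (1,1,1,1,1,1,1,1,1).

The boundary map ∂_2: C_2 → C_1 acts by ∂[p,q,r] = [q,r] − [p,r] + [p,q]. For instance
  ∂[4,5,6] = [5,6] − [4,6] + [4,5],
  ∂[4,5,8] = [5,8] − [4,8] + [4,5].
The resulting 30×20 matrix has rank 20, and its Smith normal form has invariant factors (1,1,1,1,1,1,1,1,1,1,1,1,1,1,1,1,1,1,1,2).

Computing H_k = (kernel of ∂_k) / (image of ∂_{k+1}):

  H_1: rank ker ∂_1 − rank ∂_2 = (30 − 9) − 20 = 1, and ∂_2 has invariant factor 2 > 1, so H_1 ≅ Z ⊕ Z/2.

(K is a triangulation of the Klein bottle.)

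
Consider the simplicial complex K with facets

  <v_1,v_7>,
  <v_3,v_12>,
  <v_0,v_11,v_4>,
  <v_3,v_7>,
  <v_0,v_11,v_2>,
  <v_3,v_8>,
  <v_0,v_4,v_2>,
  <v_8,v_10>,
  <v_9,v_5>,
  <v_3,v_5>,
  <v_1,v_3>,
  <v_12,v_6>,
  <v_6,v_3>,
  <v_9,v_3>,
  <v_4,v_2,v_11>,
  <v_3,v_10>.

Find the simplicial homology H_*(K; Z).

Order the vertices as v_0 < v_1 < v_2 < v_3 < v_4 < v_5 < v_6 < v_7 < v_8 < v_9 < v_10 < v_11 < v_12. Listing each simplex with vertices in this order, K has dimension 2 with simplices:

  0-simplices (13): [v_0], [v_1], [v_2], [v_3], [v_4], [v_5], [v_6], [v_7], [v_8], [v_9], [v_10], [v_11], [v_12]
  1-simplices (18): (18 of them)
  2-simplices (4): [v_0,v_2,v_4], [v_0,v_2,v_11], [v_0,v_4,v_11], [v_2,v_4,v_11]

so the chain groups are C_0 ≅ Z^13, C_1 ≅ Z^18, C_2 ≅ Z^4.

The boundary map ∂_1: C_1 → C_0 sends each edge [p,q] (with p < q) to q − p.
As a 13×18 matrix over Z this has rank 11, with invariant factors (1,1,1,1,1,1,1,1,1,1,1).

The boundary map ∂_2: C_2 → C_1 acts by ∂[p,q,r] = [q,r] − [p,r] + [p,q]. For instance
  ∂[v_0,v_2,v_11] = [v_2,v_11] − [v_0,v_11] + [v_0,v_2],
  ∂[v_2,v_4,v_11] = [v_4,v_11] − [v_2,v_11] + [v_2,v_4].
The 18×4 boundary matrix has rank 3 and Smith normal form diag(1,1,1).

Reading off H_k = ker ∂_k / im ∂_{k+1}:

  H_0: rank C_0 − rank ∂_1 = 13 − 11 = 2, and the invariant factors of ∂_1 are all 1, so H_0 ≅ Z^2.
  H_1: rank ker ∂_1 − rank ∂_2 = (18 − 11) − 3 = 4, and the invariant factors of ∂_2 are all 1, so H_1 ≅ Z^4.
  H_2: rank ker ∂_2 − rank ∂_3 = (4 − 3) − 0 = 1, and there is no ∂_3, so H_2 ≅ Z.

H_0 ≅ Z^2,  H_1 ≅ Z^4,  H_2 ≅ Z.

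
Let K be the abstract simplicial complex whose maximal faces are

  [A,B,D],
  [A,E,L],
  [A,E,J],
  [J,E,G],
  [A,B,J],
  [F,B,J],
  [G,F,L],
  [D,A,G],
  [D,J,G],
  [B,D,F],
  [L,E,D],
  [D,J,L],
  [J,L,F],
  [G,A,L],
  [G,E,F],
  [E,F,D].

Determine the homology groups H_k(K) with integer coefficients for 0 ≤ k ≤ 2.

H_0 ≅ Z,  H_1 ≅ Z^2,  H_2 ≅ Z.

Fix the vertex order A < B < D < E < F < G < J < L and write every simplex with vertices in increasing order. Then dim K = 2 and the simplices of K are:

  0-simplices (8): A, B, D, E, F, G, J, L
  1-simplices (24): AB, AD, AE, AG, AJ, AL, BD, BF, BJ, DE, DF, DG, DJ, DL, EF, EG, EJ, EL, FG, FJ, FL, GJ, GL, JL
  2-simplices (16): ABD, ABJ, ADG, AEJ, AEL, AGL, BDF, BFJ, DEF, DEL, DGJ, DJL, EFG, EGJ, FGL, FJL

Hence C_0 ≅ Z^8, C_1 ≅ Z^24, C_2 ≅ Z^16.

The boundary map ∂_1: C_1 → C_0 sends each edge [p,q] (with p < q) to q − p.
As a 8×24 matrix over Z this has rank 7, with invariant factors (1,1,1,1,1,1,1).

∂_2: C_2 → C_1 maps a triangle to the signed sum of its edges. For instance
  ∂ADG = DG − AG + AD,
  ∂FJL = JL − FL + FJ.
As a 24×16 matrix over Z this has rank 15, with invariant factors (1,1,1,1,1,1,1,1,1,1,1,1,1,1,1).

Reading off H_k = ker ∂_k / im ∂_{k+1}:

  H_0: rank C_0 − rank ∂_1 = 8 − 7 = 1, and the invariant factors of ∂_1 are all 1, so H_0 = Z.
  H_1: rank ker ∂_1 − rank ∂_2 = (24 − 7) − 15 = 2, and the invariant factors of ∂_2 are all 1, so H_1 = Z^2.
  H_2: rank ker ∂_2 − rank ∂_3 = (16 − 15) − 0 = 1, and there is no ∂_3, so H_2 = Z.

As a check, the Euler characteristic is 8 − 24 + 16 = 0, which agrees with 1 − 2 + 1 = 0.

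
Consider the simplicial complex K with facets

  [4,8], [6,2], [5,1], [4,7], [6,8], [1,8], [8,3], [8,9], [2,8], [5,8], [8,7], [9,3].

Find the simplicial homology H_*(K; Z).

H_0 ≅ Z,  H_1 ≅ Z^4.

Fix the vertex order 1 < 2 < 3 < 4 < 5 < 6 < 7 < 8 < 9 and write every simplex with vertices in increasing order. Then dim K = 1 and the simplices of K are:

  0-simplices (9): [1], [2], [3], [4], [5], [6], [7], [8], [9]
  1-simplices (12): [1,5], [1,8], [2,6], [2,8], [3,8], [3,9], [4,7], [4,8], [5,8], [6,8], [7,8], [8,9]

giving chain groups C_0 ≅ Z^9, C_1 ≅ Z^12.

The boundary map ∂_1: C_1 → C_0 maps an edge to its endpoints' difference, ∂[p,q] = q − p. For instance
  ∂[3,9] = [9] − [3].
This gives a 9×12 integer matrix of rank 8; reducing to Smith normal form yields diagonal entries (1,1,1,1,1,1,1,1).

Now H_k = ker ∂_k / im ∂_{k+1}, so:

  H_0: rank C_0 − rank ∂_1 = 9 − 8 = 1, and the invariant factors of ∂_1 are all 1, so H_0 ≅ Z.
  H_1: rank ker ∂_1 − rank ∂_2 = (12 − 8) − 0 = 4, and there is no ∂_2, so H_1 ≅ Z^4.

(K is a triangulation of a wedge of 4 circles.)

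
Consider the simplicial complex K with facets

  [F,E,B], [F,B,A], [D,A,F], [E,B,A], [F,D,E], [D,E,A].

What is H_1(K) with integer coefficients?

Fix the vertex order A < B < D < E < F and write every simplex with vertices in increasing order. Then dim K = 2 and the simplices of K are:

  0-simplices (5): A, B, D, E, F
  1-simplices (9): AB, AD, AE, AF, BE, BF, DE, DF, EF
  2-simplices (6): ABE, ABF, ADE, ADF, BEF, DEF

giving chain groups C_0 ≅ Z^5, C_1 ≅ Z^9, C_2 ≅ Z^6.

The boundary map ∂_1: C_1 → C_0 sends each edge [p,q] (with p < q) to q − p. For instance
  ∂BE = E − B.
The 5×9 boundary matrix has rank 4 and Smith normal form diag(1,1,1,1).

Boundary ∂_2: C_2 → C_1 sends each 2-simplex [p,q,r] to [q,r] − [p,r] + [p,q]. For instance
  ∂ADE = DE − AE + AD,
  ∂ABE = BE − AE + AB.
The resulting 9×6 matrix has rank 5, and its Smith normal form has invariant factors (1,1,1,1,1).

From H_k ≅ ker(∂_k) / im(∂_{k+1}) we obtain:

  H_1: rank ker ∂_1 − rank ∂_2 = (9 − 4) − 5 = 0, and the invariant factors of ∂_2 are all 1, so H_1 ≅ 0.

(K is a triangulation of the 2-sphere S^2.)

H_1 ≅ 0.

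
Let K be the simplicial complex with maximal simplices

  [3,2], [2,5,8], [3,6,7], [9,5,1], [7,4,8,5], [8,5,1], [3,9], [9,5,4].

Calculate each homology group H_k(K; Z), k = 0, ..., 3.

Fix the vertex order 1 < 2 < 3 < 4 < 5 < 6 < 7 < 8 < 9 and write every simplex with vertices in increasing order. Then dim K = 3 and the simplices of K are:

  0-simplices (9): [1], [2], [3], [4], [5], [6], [7], [8], [9]
  1-simplices (18): [1,5], [1,8], [1,9], [2,3], [2,5], [2,8], [3,6], [3,7], [3,9], [4,5], [4,7], [4,8], [4,9], [5,7], [5,8], [5,9], [6,7], [7,8]
  2-simplices (9): [1,5,8], [1,5,9], [2,5,8], [3,6,7], [4,5,7], [4,5,8], [4,5,9], [4,7,8], [5,7,8]
  3-simplices (1): [4,5,7,8]

giving chain groups C_0 ≅ Z^9, C_1 ≅ Z^18, C_2 ≅ Z^9, C_3 ≅ Z^1.

Boundary ∂_1: C_1 → C_0 sends each edge [p,q] (with p < q) to q − p. For instance
  ∂[3,9] = [9] − [3].
As a 9×18 matrix over Z this has rank 8, with invariant factors (1,1,1,1,1,1,1,1).

The boundary map ∂_2: C_2 → C_1 maps a triangle to the signed sum of its edges. For instance
  ∂[4,5,9] = [5,9] − [4,9] + [4,5],
  ∂[4,7,8] = [7,8] − [4,8] + [4,7].
This gives a 18×9 integer matrix of rank 8; reducing to Smith normal form yields diagonal entries (1,1,1,1,1,1,1,1).

The boundary map ∂_3: C_3 → C_2 sends each 3-simplex σ to the alternating sum Σ_i (−1)^i (σ with its i-th vertex removed). For instance
  ∂[4,5,7,8] = [5,7,8] − [4,7,8] + [4,5,8] − [4,5,7].
The resulting 9×1 matrix has rank 1, and its Smith normal form has invariant factors (1).

From H_k ≅ ker(∂_k) / im(∂_{k+1}) we obtain:

  H_0: rank C_0 − rank ∂_1 = 9 − 8 = 1, and the invariant factors of ∂_1 are all 1, so H_0 = Z.
  H_1: rank ker ∂_1 − rank ∂_2 = (18 − 8) − 8 = 2, and the invariant factors of ∂_2 are all 1, so H_1 = Z^2.
  H_2: rank ker ∂_2 − rank ∂_3 = (9 − 8) − 1 = 0, and the invariant factors of ∂_3 are all 1, so H_2 = 0.
  H_3: rank ker ∂_3 − rank ∂_4 = (1 − 1) − 0 = 0, and there is no ∂_4, so H_3 = 0.

As a check, the Euler characteristic is 9 − 18 + 9 − 1 = -1, which agrees with 1 − 2 + 0 − 0 = -1.

H_0 ≅ Z,  H_1 ≅ Z^2,  H_2 = 0,  H_3 = 0.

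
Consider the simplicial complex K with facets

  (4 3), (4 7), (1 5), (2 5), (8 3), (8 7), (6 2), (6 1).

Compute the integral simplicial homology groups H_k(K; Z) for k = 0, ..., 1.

H_0 ≅ Z^2,  H_1 ≅ Z^2.

Fix the vertex order 1 < 2 < 3 < 4 < 5 < 6 < 7 < 8 and write every simplex with vertices in increasing order. Then dim K = 1 and the simplices of K are:

  0-simplices (8): [1], [2], [3], [4], [5], [6], [7], [8]
  1-simplices (8): [1,5], [1,6], [2,5], [2,6], [3,4], [3,8], [4,7], [7,8]

Hence C_0 ≅ Z^8, C_1 ≅ Z^8.

Boundary ∂_1: C_1 → C_0 maps an edge to its endpoints' difference, ∂[p,q] = q − p.
As a 8×8 matrix over Z this has rank 6, with invariant factors (1,1,1,1,1,1).

From H_k ≅ ker(∂_k) / im(∂_{k+1}) we obtain:

  H_0: rank C_0 − rank ∂_1 = 8 − 6 = 2, and the invariant factors of ∂_1 are all 1, so H_0 = Z^2.
  H_1: rank ker ∂_1 − rank ∂_2 = (8 − 6) − 0 = 2, and there is no ∂_2, so H_1 = Z^2.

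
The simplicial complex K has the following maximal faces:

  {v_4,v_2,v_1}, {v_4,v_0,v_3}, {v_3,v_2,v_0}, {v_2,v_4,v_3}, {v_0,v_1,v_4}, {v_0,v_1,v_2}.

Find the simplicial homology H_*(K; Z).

H_0 = Z,  H_1 = 0,  H_2 = Z.

Fix the vertex order v_0 < v_1 < v_2 < v_3 < v_4 and write every simplex with vertices in increasing order. Then dim K = 2 and the simplices of K are:

  0-simplices (5): [v_0], [v_1], [v_2], [v_3], [v_4]
  1-simplices (9): [v_0,v_1], [v_0,v_2], [v_0,v_3], [v_0,v_4], [v_1,v_2], [v_1,v_4], [v_2,v_3], [v_2,v_4], [v_3,v_4]
  2-simplices (6): [v_0,v_1,v_2], [v_0,v_1,v_4], [v_0,v_2,v_3], [v_0,v_3,v_4], [v_1,v_2,v_4], [v_2,v_3,v_4]

Hence C_0 ≅ Z^5, C_1 ≅ Z^9, C_2 ≅ Z^6.

Boundary ∂_1: C_1 → C_0 sends each edge [p,q] (with p < q) to q − p. For instance
  ∂[v_0,v_1] = [v_1] − [v_0].
As a 5×9 matrix over Z this has rank 4, with invariant factors (1,1,1,1).

Boundary ∂_2: C_2 → C_1 maps a triangle to the signed sum of its edges. For instance
  ∂[v_1,v_2,v_4] = [v_2,v_4] − [v_1,v_4] + [v_1,v_2],
  ∂[v_0,v_1,v_4] = [v_1,v_4] − [v_0,v_4] + [v_0,v_1].
As a 9×6 matrix over Z this has rank 5, with invariant factors (1,1,1,1,1).

From H_k ≅ ker(∂_k) / im(∂_{k+1}) we obtain:

  H_0: rank C_0 − rank ∂_1 = 5 − 4 = 1, and the invariant factors of ∂_1 are all 1, so H_0 ≅ Z.
  H_1: rank ker ∂_1 − rank ∂_2 = (9 − 4) − 5 = 0, and the invariant factors of ∂_2 are all 1, so H_1 ≅ 0.
  H_2: rank ker ∂_2 − rank ∂_3 = (6 − 5) − 0 = 1, and there is no ∂_3, so H_2 ≅ Z.

As a check, the Euler characteristic is 5 − 9 + 6 = 2, which agrees with 1 − 0 + 1 = 2.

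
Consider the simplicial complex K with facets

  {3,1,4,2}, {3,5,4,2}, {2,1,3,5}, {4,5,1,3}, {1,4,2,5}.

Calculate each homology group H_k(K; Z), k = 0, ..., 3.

K has 5 vertices, 10 edges, 10 triangles, 5 3-simplices.
rank ∂_0 = 0, rank ∂_1 = 4 ⇒ b_0 = 5 − 0 − 4 = 1; all invariant factors of ∂_1 are 1 so no torsion. So H_0 = Z.
rank ∂_1 = 4, rank ∂_2 = 6 ⇒ b_1 = 10 − 4 − 6 = 0; all invariant factors of ∂_2 are 1 so no torsion. So H_1 = 0.
rank ∂_2 = 6, rank ∂_3 = 4 ⇒ b_2 = 10 − 6 − 4 = 0; all invariant factors of ∂_3 are 1 so no torsion. So H_2 = 0.
rank ∂_3 = 4, rank ∂_4 = 0 ⇒ b_3 = 5 − 4 − 0 = 1. So H_3 = Z.

H_0 ≅ Z,  H_1 = 0,  H_2 = 0,  H_3 ≅ Z.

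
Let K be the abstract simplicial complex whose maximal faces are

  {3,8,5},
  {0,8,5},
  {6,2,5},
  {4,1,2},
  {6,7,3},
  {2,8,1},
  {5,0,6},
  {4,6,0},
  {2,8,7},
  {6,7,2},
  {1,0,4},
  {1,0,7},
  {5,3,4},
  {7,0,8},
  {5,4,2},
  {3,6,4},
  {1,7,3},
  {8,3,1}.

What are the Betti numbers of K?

K has 9 vertices, 27 edges, 18 triangles.
rank ∂_0 = 0, rank ∂_1 = 8 ⇒ b_0 = 9 − 0 − 8 = 1; all invariant factors of ∂_1 are 1 so no torsion. So H_0 ≅ Z.
rank ∂_1 = 8, rank ∂_2 = 18 ⇒ b_1 = 27 − 8 − 18 = 1; ∂_2 has invariant factor(s) [2] giving torsion. So H_1 ≅ Z × Z/2.
rank ∂_2 = 18, rank ∂_3 = 0 ⇒ b_2 = 18 − 18 − 0 = 0. So H_2 ≅ 0.

b_0 = 1, b_1 = 1, b_2 = 0.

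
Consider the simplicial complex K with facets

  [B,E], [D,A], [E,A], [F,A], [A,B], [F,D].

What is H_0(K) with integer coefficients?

Take the total order A < B < D < E < F on the vertex set. Then K (dimension 1) consists of the simplices:

  0-simplices (5): A, B, D, E, F
  1-simplices (6): AB, AD, AE, AF, BE, DF

so the chain groups are C_0 ≅ Z^5, C_1 ≅ Z^6.

The boundary map ∂_1: C_1 → C_0 sends each edge [p,q] (with p < q) to q − p. For instance
  ∂AF = F − A.
The resulting 5×6 matrix has rank 4, and its Smith normal form has invariant factors (1,1,1,1).

Now H_k = ker ∂_k / im ∂_{k+1}, so:

  H_0: rank C_0 − rank ∂_1 = 5 − 4 = 1, and the invariant factors of ∂_1 are all 1, so H_0 = Z.

H_0 = Z.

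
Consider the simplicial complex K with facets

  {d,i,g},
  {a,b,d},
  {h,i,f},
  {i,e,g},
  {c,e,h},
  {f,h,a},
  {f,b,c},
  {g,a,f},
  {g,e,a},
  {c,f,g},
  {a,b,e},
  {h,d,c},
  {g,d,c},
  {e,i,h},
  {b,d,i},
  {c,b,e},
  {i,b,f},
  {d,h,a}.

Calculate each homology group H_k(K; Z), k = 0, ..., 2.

We work with the vertex ordering a < b < c < d < e < f < g < h < i. The simplices of K, each written with vertices in increasing order, are:

  0-simplices (9): a, b, c, d, e, f, g, h, i
  1-simplices (27): ab, ad, ae, af, ag, ah, bc, bd, be, bf, bi, cd, ce, cf, cg, ch, dg, dh, di, eg, eh, ei, fg, fh, fi, gi, hi
  2-simplices (18): abd, abe, adh, aeg, afg, afh, bce, bcf, bdi, bfi, cdg, cdh, ceh, cfg, dgi, egi, ehi, fhi

giving chain groups C_0 ≅ Z^9, C_1 ≅ Z^27, C_2 ≅ Z^18.

The boundary map ∂_1: C_1 → C_0 sends each edge [p,q] (with p < q) to q − p. For instance
  ∂fh = h − f.
The 9×27 boundary matrix has rank 8 and Smith normal form diag(1,1,1,1,1,1,1,1).

∂_2: C_2 → C_1 maps a triangle to the signed sum of its edges. For instance
  ∂dgi = gi − di + dg,
  ∂bdi = di − bi + bd.
As a 27×18 matrix over Z this has rank 17, with invariant factors (1,1,1,1,1,1,1,1,1,1,1,1,1,1,1,1,1).

From H_k ≅ ker(∂_k) / im(∂_{k+1}) we obtain:

  H_0: rank C_0 − rank ∂_1 = 9 − 8 = 1, and the invariant factors of ∂_1 are all 1, so H_0 = Z.
  H_1: rank ker ∂_1 − rank ∂_2 = (27 − 8) − 17 = 2, and the invariant factors of ∂_2 are all 1, so H_1 = Z^2.
  H_2: rank ker ∂_2 − rank ∂_3 = (18 − 17) − 0 = 1, and there is no ∂_3, so H_2 = Z.

As a check, the Euler characteristic is 9 − 27 + 18 = 0, which agrees with 1 − 2 + 1 = 0.
(K is a triangulation of the torus T^2.)

H_0 = Z,  H_1 = Z^2,  H_2 = Z.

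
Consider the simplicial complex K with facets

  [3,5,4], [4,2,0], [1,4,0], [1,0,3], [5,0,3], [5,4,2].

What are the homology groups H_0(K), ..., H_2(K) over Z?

K has 6 vertices, 12 edges, 6 triangles.
rank ∂_0 = 0, rank ∂_1 = 5 ⇒ b_0 = 6 − 0 − 5 = 1; all invariant factors of ∂_1 are 1 so no torsion. So H_0 = Z.
rank ∂_1 = 5, rank ∂_2 = 6 ⇒ b_1 = 12 − 5 − 6 = 1; all invariant factors of ∂_2 are 1 so no torsion. So H_1 = Z.
rank ∂_2 = 6, rank ∂_3 = 0 ⇒ b_2 = 6 − 6 − 0 = 0. So H_2 = 0.

H_0 ≅ Z,  H_1 ≅ Z,  H_2 = 0.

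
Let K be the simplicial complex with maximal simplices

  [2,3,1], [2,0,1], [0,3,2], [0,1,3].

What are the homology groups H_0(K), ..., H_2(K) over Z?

H_0 = Z,  H_1 = 0,  H_2 = Z.

We work with the vertex ordering 0 < 1 < 2 < 3. The simplices of K, each written with vertices in increasing order, are:

  0-simplices (4): [0], [1], [2], [3]
  1-simplices (6): [0,1], [0,2], [0,3], [1,2], [1,3], [2,3]
  2-simplices (4): [0,1,2], [0,1,3], [0,2,3], [1,2,3]

giving chain groups C_0 ≅ Z^4, C_1 ≅ Z^6, C_2 ≅ Z^4.

Boundary ∂_1: C_1 → C_0 maps an edge to its endpoints' difference, ∂[p,q] = q − p. For instance
  ∂[0,3] = [3] − [0].
The resulting 4×6 matrix has rank 3, and its Smith normal form has invariant factors (1,1,1).

Boundary ∂_2: C_2 → C_1 acts by ∂[p,q,r] = [q,r] − [p,r] + [p,q]. For instance
  ∂[1,2,3] = [2,3] − [1,3] + [1,2],
  ∂[0,1,2] = [1,2] − [0,2] + [0,1].
As a 6×4 matrix over Z this has rank 3, with invariant factors (1,1,1).

Computing H_k = (kernel of ∂_k) / (image of ∂_{k+1}):

  H_0: rank C_0 − rank ∂_1 = 4 − 3 = 1, and the invariant factors of ∂_1 are all 1, so H_0 ≅ Z.
  H_1: rank ker ∂_1 − rank ∂_2 = (6 − 3) − 3 = 0, and the invariant factors of ∂_2 are all 1, so H_1 ≅ 0.
  H_2: rank ker ∂_2 − rank ∂_3 = (4 − 3) − 0 = 1, and there is no ∂_3, so H_2 ≅ Z.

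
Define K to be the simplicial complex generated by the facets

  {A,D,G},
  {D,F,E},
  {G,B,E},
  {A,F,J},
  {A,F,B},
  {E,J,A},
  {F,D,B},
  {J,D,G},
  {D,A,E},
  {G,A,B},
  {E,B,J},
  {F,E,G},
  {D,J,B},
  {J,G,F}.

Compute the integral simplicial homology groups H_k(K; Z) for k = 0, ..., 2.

H_0 = Z,  H_1 = Z^2,  H_2 = Z.

K has 7 vertices, 21 edges, 14 triangles.
rank ∂_0 = 0, rank ∂_1 = 6 ⇒ b_0 = 7 − 0 − 6 = 1; all invariant factors of ∂_1 are 1 so no torsion. So H_0 = Z.
rank ∂_1 = 6, rank ∂_2 = 13 ⇒ b_1 = 21 − 6 − 13 = 2; all invariant factors of ∂_2 are 1 so no torsion. So H_1 = Z^2.
rank ∂_2 = 13, rank ∂_3 = 0 ⇒ b_2 = 14 − 13 − 0 = 1. So H_2 = Z.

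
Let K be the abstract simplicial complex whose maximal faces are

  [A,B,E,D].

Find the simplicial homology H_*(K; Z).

Order the vertices as A < B < D < E. Listing each simplex with vertices in this order, K has dimension 3 with simplices:

  0-simplices (4): A, B, D, E
  1-simplices (6): AB, AD, AE, BD, BE, DE
  2-simplices (4): ABD, ABE, ADE, BDE
  3-simplices (1): ABDE

so the chain groups are C_0 ≅ Z^4, C_1 ≅ Z^6, C_2 ≅ Z^4, C_3 ≅ Z^1.

Boundary ∂_1: C_1 → C_0 maps an edge to its endpoints' difference, ∂[p,q] = q − p.
The 4×6 boundary matrix has rank 3 and Smith normal form diag(1,1,1).

The boundary map ∂_2: C_2 → C_1 acts by ∂[p,q,r] = [q,r] − [p,r] + [p,q]. For instance
  ∂BDE = DE − BE + BD,
  ∂ABD = BD − AD + AB.
The 6×4 boundary matrix has rank 3 and Smith normal form diag(1,1,1).

∂_3: C_3 → C_2 sends each 3-simplex σ to the alternating sum Σ_i (−1)^i (σ with its i-th vertex removed). For instance
  ∂ABDE = BDE − ADE + ABE − ABD.
This gives a 4×1 integer matrix of rank 1; reducing to Smith normal form yields diagonal entries (1).

Computing H_k = (kernel of ∂_k) / (image of ∂_{k+1}):

  H_0: rank C_0 − rank ∂_1 = 4 − 3 = 1, and the invariant factors of ∂_1 are all 1, so H_0 ≅ Z.
  H_1: rank ker ∂_1 − rank ∂_2 = (6 − 3) − 3 = 0, and the invariant factors of ∂_2 are all 1, so H_1 ≅ 0.
  H_2: rank ker ∂_2 − rank ∂_3 = (4 − 3) − 1 = 0, and the invariant factors of ∂_3 are all 1, so H_2 ≅ 0.
  H_3: rank ker ∂_3 − rank ∂_4 = (1 − 1) − 0 = 0, and there is no ∂_4, so H_3 ≅ 0.

As a check, the Euler characteristic is 4 − 6 + 4 − 1 = 1, which agrees with 1 − 0 + 0 − 0 = 1.

H_0 = Z,  H_1 = 0,  H_2 = 0,  H_3 = 0.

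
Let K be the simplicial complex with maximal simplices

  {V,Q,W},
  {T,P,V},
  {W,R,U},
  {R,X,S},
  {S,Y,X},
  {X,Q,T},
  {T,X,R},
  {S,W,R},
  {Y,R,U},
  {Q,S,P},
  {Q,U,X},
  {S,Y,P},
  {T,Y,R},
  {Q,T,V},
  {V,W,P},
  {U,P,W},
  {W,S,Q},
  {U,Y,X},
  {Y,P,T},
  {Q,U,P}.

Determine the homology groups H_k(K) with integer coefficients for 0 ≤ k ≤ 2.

H_0 = Z,  H_1 = Z ⊕ Z/2Z,  H_2 = 0.

Order the vertices as P < Q < R < S < T < U < V < W < X < Y. Listing each simplex with vertices in this order, K has dimension 2 with simplices:

  0-simplices (10): P, Q, R, S, T, U, V, W, X, Y
  1-simplices (30): PQ, PS, PT, PU, PV, PW, PY, QS, QT, QU, QV, QW, QX, RS, RT, RU, RW, RX, RY, SW, SX, SY, TV, TX, TY, UW, UX, UY, VW, XY
  2-simplices (20): PQS, PQU, PSY, PTV, PTY, PUW, PVW, QSW, QTV, QTX, QUX, QVW, RSW, RSX, RTX, RTY, RUW, RUY, SXY, UXY

Hence C_0 ≅ Z^10, C_1 ≅ Z^30, C_2 ≅ Z^20.

∂_1: C_1 → C_0 maps an edge to its endpoints' difference, ∂[p,q] = q − p.
This gives a 10×30 integer matrix of rank 9; reducing to Smith normal form yields diagonal entries (1,1,1,1,1,1,1,1,1).

The boundary map ∂_2: C_2 → C_1 maps a triangle to the signed sum of its edges. For instance
  ∂PSY = SY − PY + PS,
  ∂PTY = TY − PY + PT.
This gives a 30×20 integer matrix of rank 20; reducing to Smith normal form yields diagonal entries (1,1,1,1,1,1,1,1,1,1,1,1,1,1,1,1,1,1,1,2).

Now H_k = ker ∂_k / im ∂_{k+1}, so:

  H_0: rank C_0 − rank ∂_1 = 10 − 9 = 1, and the invariant factors of ∂_1 are all 1, so H_0 = Z.
  H_1: rank ker ∂_1 − rank ∂_2 = (30 − 9) − 20 = 1, and ∂_2 has invariant factor 2 > 1, so H_1 = Z ⊕ Z/2Z.
  H_2: rank ker ∂_2 − rank ∂_3 = (20 − 20) − 0 = 0, and there is no ∂_3, so H_2 = 0.

(K is a triangulation of the Klein bottle.)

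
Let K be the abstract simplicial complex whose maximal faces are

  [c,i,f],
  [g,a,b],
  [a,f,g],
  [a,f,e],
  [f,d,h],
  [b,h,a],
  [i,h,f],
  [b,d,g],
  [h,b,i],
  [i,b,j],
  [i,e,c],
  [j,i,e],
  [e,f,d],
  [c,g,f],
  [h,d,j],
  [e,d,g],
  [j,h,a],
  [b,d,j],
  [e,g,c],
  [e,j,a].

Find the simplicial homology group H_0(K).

We work with the vertex ordering a < b < c < d < e < f < g < h < i < j. The simplices of K, each written with vertices in increasing order, are:

  0-simplices (10): a, b, c, d, e, f, g, h, i, j
  1-simplices (30): ab, ae, af, ag, ah, aj, bd, bg, bh, bi, bj, ce, cf, cg, ci, de, df, dg, dh, dj, ef, eg, ei, ej, fg, fh, fi, hi, hj, ij
  2-simplices (20): abg, abh, aef, aej, afg, ahj, bdg, bdj, bhi, bij, ceg, cei, cfg, cfi, def, deg, dfh, dhj, eij, fhi

Hence C_0 ≅ Z^10, C_1 ≅ Z^30, C_2 ≅ Z^20.

∂_1: C_1 → C_0 sends each edge [p,q] (with p < q) to q − p.
This gives a 10×30 integer matrix of rank 9; reducing to Smith normal form yields diagonal entries (1,1,1,1,1,1,1,1,1).

∂_2: C_2 → C_1 sends each 2-simplex [p,q,r] to [q,r] − [p,r] + [p,q]. For instance
  ∂cfi = fi − ci + cf,
  ∂bdj = dj − bj + bd.
This gives a 30×20 integer matrix of rank 20; reducing to Smith normal form yields diagonal entries (1,1,1,1,1,1,1,1,1,1,1,1,1,1,1,1,1,1,1,2).

From H_k ≅ ker(∂_k) / im(∂_{k+1}) we obtain:

  H_0: rank C_0 − rank ∂_1 = 10 − 9 = 1, and the invariant factors of ∂_1 are all 1, so H_0 = Z.

H_0 ≅ Z.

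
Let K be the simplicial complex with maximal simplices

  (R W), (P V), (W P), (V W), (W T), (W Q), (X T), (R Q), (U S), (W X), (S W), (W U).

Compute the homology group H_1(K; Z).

H_1 = Z^4.

We work with the vertex ordering P < Q < R < S < T < U < V < W < X. The simplices of K, each written with vertices in increasing order, are:

  0-simplices (9): P, Q, R, S, T, U, V, W, X
  1-simplices (12): PV, PW, QR, QW, RW, SU, SW, TW, TX, UW, VW, WX

so the chain groups are C_0 ≅ Z^9, C_1 ≅ Z^12.

∂_1: C_1 → C_0 maps an edge to its endpoints' difference, ∂[p,q] = q − p.
As a 9×12 matrix over Z this has rank 8, with invariant factors (1,1,1,1,1,1,1,1).

Reading off H_k = ker ∂_k / im ∂_{k+1}:

  H_1: rank ker ∂_1 − rank ∂_2 = (12 − 8) − 0 = 4, and there is no ∂_2, so H_1 ≅ Z^4.

(K is a triangulation of a wedge of 4 circles.)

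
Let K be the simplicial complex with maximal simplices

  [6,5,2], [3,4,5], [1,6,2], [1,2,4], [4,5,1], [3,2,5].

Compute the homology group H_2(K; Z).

K has 6 vertices, 12 edges, 6 triangles.
rank ∂_2 = 6, rank ∂_3 = 0 ⇒ b_2 = 6 − 6 − 0 = 0. So H_2 = 0.

H_2 ≅ 0.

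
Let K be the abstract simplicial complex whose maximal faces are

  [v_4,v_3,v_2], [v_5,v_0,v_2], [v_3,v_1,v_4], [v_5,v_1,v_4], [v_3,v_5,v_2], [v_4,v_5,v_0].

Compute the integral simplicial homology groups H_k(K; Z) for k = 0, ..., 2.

Order the vertices as v_0 < v_1 < v_2 < v_3 < v_4 < v_5. Listing each simplex with vertices in this order, K has dimension 2 with simplices:

  0-simplices (6): [v_0], [v_1], [v_2], [v_3], [v_4], [v_5]
  1-simplices (12): [v_0,v_2], [v_0,v_4], [v_0,v_5], [v_1,v_3], [v_1,v_4], [v_1,v_5], [v_2,v_3], [v_2,v_4], [v_2,v_5], [v_3,v_4], [v_3,v_5], [v_4,v_5]
  2-simplices (6): [v_0,v_2,v_5], [v_0,v_4,v_5], [v_1,v_3,v_4], [v_1,v_4,v_5], [v_2,v_3,v_4], [v_2,v_3,v_5]

giving chain groups C_0 ≅ Z^6, C_1 ≅ Z^12, C_2 ≅ Z^6.

The boundary map ∂_1: C_1 → C_0 is given by ∂[p,q] = [q] − [p].
The 6×12 boundary matrix has rank 5 and Smith normal form diag(1,1,1,1,1).

The boundary map ∂_2: C_2 → C_1 maps a triangle to the signed sum of its edges. For instance
  ∂[v_0,v_2,v_5] = [v_2,v_5] − [v_0,v_5] + [v_0,v_2],
  ∂[v_1,v_3,v_4] = [v_3,v_4] − [v_1,v_4] + [v_1,v_3].
The 12×6 boundary matrix has rank 6 and Smith normal form diag(1,1,1,1,1,1).

Now H_k = ker ∂_k / im ∂_{k+1}, so:

  H_0: rank C_0 − rank ∂_1 = 6 − 5 = 1, and the invariant factors of ∂_1 are all 1, so H_0 = Z.
  H_1: rank ker ∂_1 − rank ∂_2 = (12 − 5) − 6 = 1, and the invariant factors of ∂_2 are all 1, so H_1 = Z.
  H_2: rank ker ∂_2 − rank ∂_3 = (6 − 6) − 0 = 0, and there is no ∂_3, so H_2 = 0.

H_0 = Z,  H_1 = Z,  H_2 = 0.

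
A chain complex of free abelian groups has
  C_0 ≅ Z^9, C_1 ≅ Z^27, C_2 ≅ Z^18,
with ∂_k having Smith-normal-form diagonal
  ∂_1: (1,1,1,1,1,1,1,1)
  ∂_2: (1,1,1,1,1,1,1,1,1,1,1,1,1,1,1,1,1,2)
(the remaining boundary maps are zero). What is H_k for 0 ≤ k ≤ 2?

H_0: b_0 = 9 − 0 − 8 = 1; torsion from ∂_1 factors > 1: none. So H_0 = Z.
H_1: b_1 = 27 − 8 − 18 = 1; torsion from ∂_2 factors > 1: [2]. So H_1 = Z × Z/2.
H_2: b_2 = 18 − 18 − 0 = 0; torsion from ∂_3 factors > 1: none. So H_2 = 0.

H_0 = Z,  H_1 = Z × Z/2,  H_2 = 0.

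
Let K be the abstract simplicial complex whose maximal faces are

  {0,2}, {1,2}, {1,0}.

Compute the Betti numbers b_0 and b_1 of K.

Take the total order 0 < 1 < 2 on the vertex set. Then K (dimension 1) consists of the simplices:

  0-simplices (3): [0], [1], [2]
  1-simplices (3): [0,1], [0,2], [1,2]

giving chain groups C_0 ≅ Z^3, C_1 ≅ Z^3.

∂_1: C_1 → C_0 maps an edge to its endpoints' difference, ∂[p,q] = q − p. For instance
  ∂[0,1] = [1] − [0].
The resulting 3×3 matrix has rank 2, and its Smith normal form has invariant factors (1,1).

Reading off H_k = ker ∂_k / im ∂_{k+1}:

  H_0: rank C_0 − rank ∂_1 = 3 − 2 = 1, and the invariant factors of ∂_1 are all 1, so H_0 = Z.
  H_1: rank ker ∂_1 − rank ∂_2 = (3 − 2) − 0 = 1, and there is no ∂_2, so H_1 = Z.

(K is a triangulation of the circle S^1.)

Hence the Betti numbers are b_0 = 1, b_1 = 1.

b_0 = 1, b_1 = 1.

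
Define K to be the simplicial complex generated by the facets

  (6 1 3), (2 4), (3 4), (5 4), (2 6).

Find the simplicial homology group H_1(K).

We work with the vertex ordering 1 < 2 < 3 < 4 < 5 < 6. The simplices of K, each written with vertices in increasing order, are:

  0-simplices (6): [1], [2], [3], [4], [5], [6]
  1-simplices (7): [1,3], [1,6], [2,4], [2,6], [3,4], [3,6], [4,5]
  2-simplices (1): [1,3,6]

giving chain groups C_0 ≅ Z^6, C_1 ≅ Z^7, C_2 ≅ Z^1.

∂_1: C_1 → C_0 maps an edge to its endpoints' difference, ∂[p,q] = q − p.
This gives a 6×7 integer matrix of rank 5; reducing to Smith normal form yields diagonal entries (1,1,1,1,1).

∂_2: C_2 → C_1 acts by ∂[p,q,r] = [q,r] − [p,r] + [p,q]. For instance
  ∂[1,3,6] = [3,6] − [1,6] + [1,3].
This gives a 7×1 integer matrix of rank 1; reducing to Smith normal form yields diagonal entries (1).

Computing H_k = (kernel of ∂_k) / (image of ∂_{k+1}):

  H_1: rank ker ∂_1 − rank ∂_2 = (7 − 5) − 1 = 1, and the invariant factors of ∂_2 are all 1, so H_1 = Z.

H_1 ≅ Z.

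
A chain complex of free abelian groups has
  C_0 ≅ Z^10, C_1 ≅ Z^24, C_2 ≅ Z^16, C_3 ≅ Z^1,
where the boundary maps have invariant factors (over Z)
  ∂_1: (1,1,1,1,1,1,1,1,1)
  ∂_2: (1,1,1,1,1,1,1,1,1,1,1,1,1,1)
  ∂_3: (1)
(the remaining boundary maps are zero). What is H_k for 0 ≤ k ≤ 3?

H_0: b_0 = 10 − 0 − 9 = 1; torsion from ∂_1 factors > 1: none. So H_0 = Z.
H_1: b_1 = 24 − 9 − 14 = 1; torsion from ∂_2 factors > 1: none. So H_1 = Z.
H_2: b_2 = 16 − 14 − 1 = 1; torsion from ∂_3 factors > 1: none. So H_2 = Z.
H_3: b_3 = 1 − 1 − 0 = 0; torsion from ∂_4 factors > 1: none. So H_3 = 0.

H_0 = Z,  H_1 = Z,  H_2 = Z,  H_3 = 0.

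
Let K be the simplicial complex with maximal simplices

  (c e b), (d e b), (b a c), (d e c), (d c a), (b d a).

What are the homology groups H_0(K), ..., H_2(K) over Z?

We work with the vertex ordering a < b < c < d < e. The simplices of K, each written with vertices in increasing order, are:

  0-simplices (5): a, b, c, d, e
  1-simplices (9): ab, ac, ad, bc, bd, be, cd, ce, de
  2-simplices (6): abc, abd, acd, bce, bde, cde

so the chain groups are C_0 ≅ Z^5, C_1 ≅ Z^9, C_2 ≅ Z^6.

Boundary ∂_1: C_1 → C_0 sends each edge [p,q] (with p < q) to q − p. For instance
  ∂ce = e − c.
This gives a 5×9 integer matrix of rank 4; reducing to Smith normal form yields diagonal entries (1,1,1,1).

∂_2: C_2 → C_1 acts by ∂[p,q,r] = [q,r] − [p,r] + [p,q]. For instance
  ∂abc = bc − ac + ab,
  ∂cde = de − ce + cd.
The 9×6 boundary matrix has rank 5 and Smith normal form diag(1,1,1,1,1).

Now H_k = ker ∂_k / im ∂_{k+1}, so:

  H_0: rank C_0 − rank ∂_1 = 5 − 4 = 1, and the invariant factors of ∂_1 are all 1, so H_0 ≅ Z.
  H_1: rank ker ∂_1 − rank ∂_2 = (9 − 4) − 5 = 0, and the invariant factors of ∂_2 are all 1, so H_1 ≅ 0.
  H_2: rank ker ∂_2 − rank ∂_3 = (6 − 5) − 0 = 1, and there is no ∂_3, so H_2 ≅ Z.

H_0 ≅ Z,  H_1 = 0,  H_2 ≅ Z.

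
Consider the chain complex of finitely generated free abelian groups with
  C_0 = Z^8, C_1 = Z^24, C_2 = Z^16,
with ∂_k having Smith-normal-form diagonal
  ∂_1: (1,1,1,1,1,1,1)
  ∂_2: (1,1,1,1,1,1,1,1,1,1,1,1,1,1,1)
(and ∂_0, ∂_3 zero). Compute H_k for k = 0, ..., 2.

H_0 ≅ Z,  H_1 ≅ Z^2,  H_2 ≅ Z.

H_0: b_0 = 8 − 0 − 7 = 1; torsion from ∂_1 factors > 1: none. So H_0 ≅ Z.
H_1: b_1 = 24 − 7 − 15 = 2; torsion from ∂_2 factors > 1: none. So H_1 ≅ Z^2.
H_2: b_2 = 16 − 15 − 0 = 1; torsion from ∂_3 factors > 1: none. So H_2 ≅ Z.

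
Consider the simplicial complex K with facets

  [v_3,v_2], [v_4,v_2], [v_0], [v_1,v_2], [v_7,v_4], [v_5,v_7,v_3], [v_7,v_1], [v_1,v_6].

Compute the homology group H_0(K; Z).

H_0 = Z^2.

Order the vertices as v_0 < v_1 < v_2 < v_3 < v_4 < v_5 < v_6 < v_7. Listing each simplex with vertices in this order, K has dimension 2 with simplices:

  0-simplices (8): [v_0], [v_1], [v_2], [v_3], [v_4], [v_5], [v_6], [v_7]
  1-simplices (9): [v_1,v_2], [v_1,v_6], [v_1,v_7], [v_2,v_3], [v_2,v_4], [v_3,v_5], [v_3,v_7], [v_4,v_7], [v_5,v_7]
  2-simplices (1): [v_3,v_5,v_7]

giving chain groups C_0 ≅ Z^8, C_1 ≅ Z^9, C_2 ≅ Z^1.

The boundary map ∂_1: C_1 → C_0 is given by ∂[p,q] = [q] − [p].
This gives a 8×9 integer matrix of rank 6; reducing to Smith normal form yields diagonal entries (1,1,1,1,1,1).

∂_2: C_2 → C_1 acts by ∂[p,q,r] = [q,r] − [p,r] + [p,q]. For instance
  ∂[v_3,v_5,v_7] = [v_5,v_7] − [v_3,v_7] + [v_3,v_5].
The resulting 9×1 matrix has rank 1, and its Smith normal form has invariant factors (1).

Computing H_k = (kernel of ∂_k) / (image of ∂_{k+1}):

  H_0: rank C_0 − rank ∂_1 = 8 − 6 = 2, and the invariant factors of ∂_1 are all 1, so H_0 = Z^2.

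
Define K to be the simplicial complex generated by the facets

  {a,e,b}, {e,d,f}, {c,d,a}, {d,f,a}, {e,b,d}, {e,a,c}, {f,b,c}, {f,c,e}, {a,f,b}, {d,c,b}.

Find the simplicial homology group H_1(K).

H_1 = Z/2Z.

K has 6 vertices, 15 edges, 10 triangles.
rank ∂_1 = 5, rank ∂_2 = 10 ⇒ b_1 = 15 − 5 − 10 = 0; ∂_2 has invariant factor(s) [2] giving torsion. So H_1 ≅ Z/2Z.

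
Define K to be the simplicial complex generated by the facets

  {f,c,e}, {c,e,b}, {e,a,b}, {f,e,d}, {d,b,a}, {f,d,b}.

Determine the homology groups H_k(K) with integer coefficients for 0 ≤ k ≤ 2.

H_0 ≅ Z,  H_1 ≅ Z,  H_2 = 0.

Take the total order a < b < c < d < e < f on the vertex set. Then K (dimension 2) consists of the simplices:

  0-simplices (6): a, b, c, d, e, f
  1-simplices (12): ab, ad, ae, bc, bd, be, bf, ce, cf, de, df, ef
  2-simplices (6): abd, abe, bce, bdf, cef, def

so the chain groups are C_0 ≅ Z^6, C_1 ≅ Z^12, C_2 ≅ Z^6.

∂_1: C_1 → C_0 is given by ∂[p,q] = [q] − [p].
As a 6×12 matrix over Z this has rank 5, with invariant factors (1,1,1,1,1).

The boundary map ∂_2: C_2 → C_1 sends each 2-simplex [p,q,r] to [q,r] − [p,r] + [p,q]. For instance
  ∂cef = ef − cf + ce,
  ∂def = ef − df + de.
The 12×6 boundary matrix has rank 6 and Smith normal form diag(1,1,1,1,1,1).

Now H_k = ker ∂_k / im ∂_{k+1}, so:

  H_0: rank C_0 − rank ∂_1 = 6 − 5 = 1, and the invariant factors of ∂_1 are all 1, so H_0 = Z.
  H_1: rank ker ∂_1 − rank ∂_2 = (12 − 5) − 6 = 1, and the invariant factors of ∂_2 are all 1, so H_1 = Z.
  H_2: rank ker ∂_2 − rank ∂_3 = (6 − 6) − 0 = 0, and there is no ∂_3, so H_2 = 0.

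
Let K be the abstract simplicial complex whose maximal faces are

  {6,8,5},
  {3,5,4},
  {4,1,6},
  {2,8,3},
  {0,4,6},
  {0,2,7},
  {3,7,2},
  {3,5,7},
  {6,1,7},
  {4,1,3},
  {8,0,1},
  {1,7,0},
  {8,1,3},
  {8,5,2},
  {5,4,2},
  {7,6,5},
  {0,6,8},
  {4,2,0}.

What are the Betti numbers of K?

Order the vertices as 0 < 1 < 2 < 3 < 4 < 5 < 6 < 7 < 8. Listing each simplex with vertices in this order, K has dimension 2 with simplices:

  0-simplices (9): [0], [1], [2], [3], [4], [5], [6], [7], [8]
  1-simplices (27): (27 of them)
  2-simplices (18): [0,1,7], [0,1,8], [0,2,4], [0,2,7], [0,4,6], [0,6,8], [1,3,4], [1,3,8], [1,4,6], [1,6,7], [2,3,7], [2,3,8], [2,4,5], [2,5,8], [3,4,5], [3,5,7], [5,6,7], [5,6,8]

Hence C_0 ≅ Z^9, C_1 ≅ Z^27, C_2 ≅ Z^18.

The boundary map ∂_1: C_1 → C_0 maps an edge to its endpoints' difference, ∂[p,q] = q − p.
As a 9×27 matrix over Z this has rank 8, with invariant factors (1,1,1,1,1,1,1,1).

The boundary map ∂_2: C_2 → C_1 acts by ∂[p,q,r] = [q,r] − [p,r] + [p,q]. For instance
  ∂[2,4,5] = [4,5] − [2,5] + [2,4],
  ∂[0,2,4] = [2,4] − [0,4] + [0,2].
This gives a 27×18 integer matrix of rank 18; reducing to Smith normal form yields diagonal entries (1,1,1,1,1,1,1,1,1,1,1,1,1,1,1,1,1,2).

From H_k ≅ ker(∂_k) / im(∂_{k+1}) we obtain:

  H_0: rank C_0 − rank ∂_1 = 9 − 8 = 1, and the invariant factors of ∂_1 are all 1, so H_0 = Z.
  H_1: rank ker ∂_1 − rank ∂_2 = (27 − 8) − 18 = 1, and ∂_2 has invariant factor 2 > 1, so H_1 = Z ⊕ Z/2.
  H_2: rank ker ∂_2 − rank ∂_3 = (18 − 18) − 0 = 0, and there is no ∂_3, so H_2 = 0.

(K is a triangulation of the Klein bottle.)

Hence the Betti numbers are b_0 = 1, b_1 = 1, b_2 = 0.

b_0 = 1, b_1 = 1, b_2 = 0.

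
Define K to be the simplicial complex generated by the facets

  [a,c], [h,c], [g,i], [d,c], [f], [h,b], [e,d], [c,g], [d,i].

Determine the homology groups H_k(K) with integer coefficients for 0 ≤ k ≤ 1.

We work with the vertex ordering a < b < c < d < e < f < g < h < i. The simplices of K, each written with vertices in increasing order, are:

  0-simplices (9): a, b, c, d, e, f, g, h, i
  1-simplices (8): ac, bh, cd, cg, ch, de, di, gi

so the chain groups are C_0 ≅ Z^9, C_1 ≅ Z^8.

Boundary ∂_1: C_1 → C_0 sends each edge [p,q] (with p < q) to q − p. For instance
  ∂ch = h − c.
The resulting 9×8 matrix has rank 7, and its Smith normal form has invariant factors (1,1,1,1,1,1,1).

From H_k ≅ ker(∂_k) / im(∂_{k+1}) we obtain:

  H_0: rank C_0 − rank ∂_1 = 9 − 7 = 2, and the invariant factors of ∂_1 are all 1, so H_0 = Z^2.
  H_1: rank ker ∂_1 − rank ∂_2 = (8 − 7) − 0 = 1, and there is no ∂_2, so H_1 = Z.

H_0 ≅ Z^2,  H_1 ≅ Z.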